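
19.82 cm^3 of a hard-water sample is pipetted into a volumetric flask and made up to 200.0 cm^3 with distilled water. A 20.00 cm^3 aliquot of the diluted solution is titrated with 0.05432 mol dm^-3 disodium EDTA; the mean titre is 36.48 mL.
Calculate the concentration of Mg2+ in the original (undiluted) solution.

0.9998 mol/L

Mg^2+ + EDTA^4- → [Mg(EDTA)]^2-
n(EDTA) = 0.03648 × 0.05432 = 1.982 × 10^-3 mol
n(Mg2+) in the aliquot = 1.982 × 10^-3 mol (1:1 ratio)
[Mg2+]_dilute = 1.982 × 10^-3 / 0.02000 = 0.09908 mol/L
Dilution factor = 200.0 / 19.82 = 10.09
[Mg2+]_stock = 0.09908 × 10.09 = 0.9998 mol/L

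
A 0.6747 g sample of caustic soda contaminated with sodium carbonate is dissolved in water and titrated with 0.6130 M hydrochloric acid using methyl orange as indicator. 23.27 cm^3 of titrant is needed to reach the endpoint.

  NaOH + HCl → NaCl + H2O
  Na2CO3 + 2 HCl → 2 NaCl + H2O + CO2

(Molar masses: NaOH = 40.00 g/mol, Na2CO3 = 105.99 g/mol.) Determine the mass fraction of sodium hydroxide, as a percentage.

37.07 %

n(HCl) = 0.02327 × 0.6130 = 0.01426 mol
Let x = n(NaOH), y = n(Na2CO3).
Titrant: 1x + 2y = 0.01426;  mass: 40.00x + 105.99y = 0.6747
Solving, x = 6.252 × 10^-3 mol, y = 4.006 × 10^-3 mol
mass of NaOH = 6.252 × 10^-3 × 40.00 = 0.2501 g
% NaOH = 0.2501 / 0.6747 × 100 = 37.07 %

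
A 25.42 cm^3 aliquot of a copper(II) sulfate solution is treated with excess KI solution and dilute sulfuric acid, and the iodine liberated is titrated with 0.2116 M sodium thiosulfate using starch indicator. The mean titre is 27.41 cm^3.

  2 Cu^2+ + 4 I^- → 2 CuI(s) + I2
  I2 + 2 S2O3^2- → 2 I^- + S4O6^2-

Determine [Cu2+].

0.2282 M

n(S2O3^2-) = 0.02741 × 0.2116 = 5.800 × 10^-3 mol
n(I2) = n(S2O3^2-)/2 = 2.900 × 10^-3 mol
From the 2:1 ratio, n(Cu2+) in the aliquot = 2/1 × 2.900 × 10^-3 = 5.800 × 10^-3 mol
[Cu2+] = 5.800 × 10^-3 / 0.02542 = 0.2282 mol/L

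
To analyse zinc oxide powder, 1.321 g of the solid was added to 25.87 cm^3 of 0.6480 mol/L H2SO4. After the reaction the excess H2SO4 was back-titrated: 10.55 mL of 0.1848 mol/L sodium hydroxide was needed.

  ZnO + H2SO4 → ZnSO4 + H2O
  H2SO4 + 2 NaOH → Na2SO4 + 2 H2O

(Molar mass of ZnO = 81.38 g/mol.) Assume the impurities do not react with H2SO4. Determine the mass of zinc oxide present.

1.285 g

n(H2SO4) added = 0.02587 × 0.6480 = 0.01676 mol
n(NaOH) used in back-titration = 0.01055 × 0.1848 = 1.950 × 10^-3 mol
From the 1:2 ratio, n(H2SO4) left over = 1/2 × 1.950 × 10^-3 = 9.748 × 10^-4 mol
n(H2SO4) consumed by analyte = 0.01676 − 9.748 × 10^-4 = 0.01579 mol
n(ZnO) = 0.01579 mol (1:1 ratio)
mass of ZnO = 0.01579 × 81.38 = 1.285 g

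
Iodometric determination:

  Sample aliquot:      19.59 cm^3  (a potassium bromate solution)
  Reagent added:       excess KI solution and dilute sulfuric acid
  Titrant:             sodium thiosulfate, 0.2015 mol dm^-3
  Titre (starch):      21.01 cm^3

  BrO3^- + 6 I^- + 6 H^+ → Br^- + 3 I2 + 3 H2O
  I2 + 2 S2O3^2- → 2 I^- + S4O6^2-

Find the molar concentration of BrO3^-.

n(S2O3^2-) = 0.02101 × 0.2015 = 4.234 × 10^-3 mol
n(I2) = n(S2O3^2-)/2 = 2.117 × 10^-3 mol
From the 1:3 ratio, n(BrO3^-) in the aliquot = 1/3 × 2.117 × 10^-3 = 7.056 × 10^-4 mol
[BrO3^-] = 7.056 × 10^-4 / 0.01959 = 0.03602 mol/L

0.03602 mol/L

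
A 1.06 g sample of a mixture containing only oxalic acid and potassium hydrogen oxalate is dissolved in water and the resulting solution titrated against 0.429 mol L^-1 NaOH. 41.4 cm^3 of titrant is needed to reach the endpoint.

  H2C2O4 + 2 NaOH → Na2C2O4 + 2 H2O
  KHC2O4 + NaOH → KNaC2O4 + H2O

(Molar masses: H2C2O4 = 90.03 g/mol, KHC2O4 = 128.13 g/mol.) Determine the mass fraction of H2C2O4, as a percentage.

n(NaOH) = 0.0414 × 0.429 = 0.0178 mol
Let x = n(H2C2O4), y = n(KHC2O4).
Titrant: 2x + 1y = 0.0178;  mass: 90.03x + 128.13y = 1.06
Solving, x = 7.31 × 10^-3 mol, y = 3.13 × 10^-3 mol
mass of H2C2O4 = 7.31 × 10^-3 × 90.03 = 0.658 g
% H2C2O4 = 0.658 / 1.06 × 100 = 62.1 %

62.1 %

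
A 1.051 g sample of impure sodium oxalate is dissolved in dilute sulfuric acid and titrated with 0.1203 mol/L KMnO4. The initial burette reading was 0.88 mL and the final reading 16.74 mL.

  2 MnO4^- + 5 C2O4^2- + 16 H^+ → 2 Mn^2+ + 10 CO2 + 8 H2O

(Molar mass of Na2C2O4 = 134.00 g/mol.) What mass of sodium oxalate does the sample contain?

0.6392 g

n(KMnO4) = 0.01586 L × 0.1203 mol/L = 1.908 × 10^-3 mol
From the 5:2 ratio, n(Na2C2O4) = 5/2 × 1.908 × 10^-3 = 4.770 × 10^-3 mol
mass of Na2C2O4 = 4.770 × 10^-3 × 134.00 g/mol = 0.6392 g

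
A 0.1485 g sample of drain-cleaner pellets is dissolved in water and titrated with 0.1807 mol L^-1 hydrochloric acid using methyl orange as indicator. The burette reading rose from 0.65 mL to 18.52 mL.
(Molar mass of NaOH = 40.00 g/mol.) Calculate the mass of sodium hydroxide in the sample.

0.1292 g

NaOH + HCl → NaCl + H2O
n(HCl) = 0.01787 L × 0.1807 mol/L = 3.229 × 10^-3 mol
n(NaOH) = 3.229 × 10^-3 mol (1:1 ratio)
mass of NaOH = 3.229 × 10^-3 × 40.00 g/mol = 0.1292 g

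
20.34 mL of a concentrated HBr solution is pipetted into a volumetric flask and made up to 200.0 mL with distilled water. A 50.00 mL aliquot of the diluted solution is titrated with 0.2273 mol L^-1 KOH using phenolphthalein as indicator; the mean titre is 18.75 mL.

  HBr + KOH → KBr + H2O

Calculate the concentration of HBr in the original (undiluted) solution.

0.8381 mol/L

n(KOH) = 0.01875 × 0.2273 = 4.262 × 10^-3 mol
n(HBr) in the aliquot = 4.262 × 10^-3 mol (1:1 ratio)
[HBr]_dilute = 4.262 × 10^-3 / 0.05000 = 0.08524 mol/L
Dilution factor = 200.0 / 20.34 = 9.833
[HBr]_stock = 0.08524 × 9.833 = 0.8381 mol/L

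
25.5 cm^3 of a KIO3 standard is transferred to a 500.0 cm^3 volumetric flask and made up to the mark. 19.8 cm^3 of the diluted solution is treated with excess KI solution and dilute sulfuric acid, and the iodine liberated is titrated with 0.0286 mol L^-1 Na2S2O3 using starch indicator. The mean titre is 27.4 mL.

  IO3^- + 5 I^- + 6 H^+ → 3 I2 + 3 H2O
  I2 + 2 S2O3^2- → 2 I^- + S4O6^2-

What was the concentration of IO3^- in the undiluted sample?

0.129 mol/L

n(S2O3^2-) = 0.0274 × 0.0286 = 7.84 × 10^-4 mol
n(I2) = n(S2O3^2-)/2 = 3.92 × 10^-4 mol
From the 1:3 ratio, n(IO3^-) in the aliquot = 1/3 × 3.92 × 10^-4 = 1.31 × 10^-4 mol
[IO3^-]_dilute = 1.31 × 10^-4 / 0.0198 = 0.00660 mol/L
[IO3^-]_original = 0.00660 × 500.0/25.5 = 0.129 mol/L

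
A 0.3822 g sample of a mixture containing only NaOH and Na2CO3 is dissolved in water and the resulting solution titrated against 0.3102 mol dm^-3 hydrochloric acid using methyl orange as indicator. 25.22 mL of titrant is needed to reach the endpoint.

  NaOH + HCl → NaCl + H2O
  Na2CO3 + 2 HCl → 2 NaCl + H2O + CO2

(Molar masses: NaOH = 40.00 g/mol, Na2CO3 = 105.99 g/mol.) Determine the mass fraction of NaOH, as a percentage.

26.09 %

n(HCl) = 0.02522 × 0.3102 = 7.823 × 10^-3 mol
Let x = n(NaOH), y = n(Na2CO3).
Titrant: 1x + 2y = 7.823 × 10^-3;  mass: 40.00x + 105.99y = 0.3822
Solving, x = 2.493 × 10^-3 mol, y = 2.665 × 10^-3 mol
mass of NaOH = 2.493 × 10^-3 × 40.00 = 0.09971 g
% NaOH = 0.09971 / 0.3822 × 100 = 26.09 %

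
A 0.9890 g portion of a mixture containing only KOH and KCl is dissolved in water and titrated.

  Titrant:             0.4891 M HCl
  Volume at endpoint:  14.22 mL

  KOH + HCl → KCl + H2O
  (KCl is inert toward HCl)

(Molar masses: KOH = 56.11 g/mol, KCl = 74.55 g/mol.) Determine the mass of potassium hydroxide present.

0.3902 g

n(HCl) = 0.01422 × 0.4891 = 6.955 × 10^-3 mol
Let x = n(KOH), y = n(KCl).
Titrant: 1x = 6.955 × 10^-3;  mass: 56.11x + 74.55y = 0.9890
Solving, x = 6.955 × 10^-3 mol, y = 8.032 × 10^-3 mol
mass of KOH = 6.955 × 10^-3 × 56.11 = 0.3902 g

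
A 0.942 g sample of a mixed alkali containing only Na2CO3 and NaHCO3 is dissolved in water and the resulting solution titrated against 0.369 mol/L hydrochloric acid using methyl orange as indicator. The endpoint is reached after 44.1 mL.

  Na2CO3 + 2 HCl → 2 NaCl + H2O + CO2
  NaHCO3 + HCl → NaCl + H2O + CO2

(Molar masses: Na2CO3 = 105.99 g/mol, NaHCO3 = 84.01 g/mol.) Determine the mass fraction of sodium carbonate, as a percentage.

77.1 %

n(HCl) = 0.0441 × 0.369 = 0.0163 mol
Let x = n(Na2CO3), y = n(NaHCO3).
Titrant: 2x + 1y = 0.0163;  mass: 105.99x + 84.01y = 0.942
Solving, x = 6.85 × 10^-3 mol, y = 2.57 × 10^-3 mol
mass of Na2CO3 = 6.85 × 10^-3 × 105.99 = 0.726 g
% Na2CO3 = 0.726 / 0.942 × 100 = 77.1 %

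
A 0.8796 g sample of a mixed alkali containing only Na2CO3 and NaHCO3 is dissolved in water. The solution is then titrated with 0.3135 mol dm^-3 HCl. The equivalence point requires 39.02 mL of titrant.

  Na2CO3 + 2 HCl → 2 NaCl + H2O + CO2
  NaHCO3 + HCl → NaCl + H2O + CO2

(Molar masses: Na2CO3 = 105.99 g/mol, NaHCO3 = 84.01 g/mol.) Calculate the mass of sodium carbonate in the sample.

0.2530 g

n(HCl) = 0.03902 × 0.3135 = 0.01223 mol
Let x = n(Na2CO3), y = n(NaHCO3).
Titrant: 2x + 1y = 0.01223;  mass: 105.99x + 84.01y = 0.8796
Solving, x = 2.387 × 10^-3 mol, y = 7.458 × 10^-3 mol
mass of Na2CO3 = 2.387 × 10^-3 × 105.99 = 0.2530 g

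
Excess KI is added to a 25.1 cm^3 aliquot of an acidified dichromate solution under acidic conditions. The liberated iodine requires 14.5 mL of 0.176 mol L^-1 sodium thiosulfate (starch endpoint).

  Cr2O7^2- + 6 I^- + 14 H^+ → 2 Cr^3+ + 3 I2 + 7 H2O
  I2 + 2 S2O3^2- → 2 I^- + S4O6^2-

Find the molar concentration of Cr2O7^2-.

0.0169 mol/L

n(S2O3^2-) = 0.0145 × 0.176 = 2.55 × 10^-3 mol
n(I2) = n(S2O3^2-)/2 = 1.28 × 10^-3 mol
From the 1:3 ratio, n(Cr2O7^2-) in the aliquot = 1/3 × 1.28 × 10^-3 = 4.25 × 10^-4 mol
[Cr2O7^2-] = 4.25 × 10^-4 / 0.0251 = 0.0169 mol/L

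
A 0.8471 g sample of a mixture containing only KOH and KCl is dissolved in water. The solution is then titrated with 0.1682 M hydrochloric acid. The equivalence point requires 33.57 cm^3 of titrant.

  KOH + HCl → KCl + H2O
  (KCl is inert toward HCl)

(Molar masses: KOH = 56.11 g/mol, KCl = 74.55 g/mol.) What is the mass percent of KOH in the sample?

n(HCl) = 0.03357 × 0.1682 = 5.646 × 10^-3 mol
Let x = n(KOH), y = n(KCl).
Titrant: 1x = 5.646 × 10^-3;  mass: 56.11x + 74.55y = 0.8471
Solving, x = 5.646 × 10^-3 mol, y = 7.113 × 10^-3 mol
mass of KOH = 5.646 × 10^-3 × 56.11 = 0.3168 g
% KOH = 0.3168 / 0.8471 × 100 = 37.40 %

37.40 %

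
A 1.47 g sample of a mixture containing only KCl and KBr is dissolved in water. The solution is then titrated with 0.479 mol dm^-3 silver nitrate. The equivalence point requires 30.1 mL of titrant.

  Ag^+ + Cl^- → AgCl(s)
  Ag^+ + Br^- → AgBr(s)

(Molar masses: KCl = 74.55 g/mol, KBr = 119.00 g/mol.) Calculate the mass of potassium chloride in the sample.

n(AgNO3) = 0.0301 × 0.479 = 0.0144 mol
Let x = n(KCl), y = n(KBr).
Titrant: 1x + 1y = 0.0144;  mass: 74.55x + 119.00y = 1.47
Solving, x = 5.53 × 10^-3 mol, y = 8.89 × 10^-3 mol
mass of KCl = 5.53 × 10^-3 × 74.55 = 0.412 g

0.412 g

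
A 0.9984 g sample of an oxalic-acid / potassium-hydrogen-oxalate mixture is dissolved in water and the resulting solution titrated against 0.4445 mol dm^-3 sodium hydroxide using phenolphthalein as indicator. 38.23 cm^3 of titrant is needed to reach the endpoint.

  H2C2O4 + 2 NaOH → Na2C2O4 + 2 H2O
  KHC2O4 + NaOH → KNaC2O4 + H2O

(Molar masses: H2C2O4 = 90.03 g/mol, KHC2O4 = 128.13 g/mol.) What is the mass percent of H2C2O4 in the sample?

63.95 %

n(NaOH) = 0.03823 × 0.4445 = 0.01699 mol
Let x = n(H2C2O4), y = n(KHC2O4).
Titrant: 2x + 1y = 0.01699;  mass: 90.03x + 128.13y = 0.9984
Solving, x = 7.092 × 10^-3 mol, y = 2.809 × 10^-3 mol
mass of H2C2O4 = 7.092 × 10^-3 × 90.03 = 0.6385 g
% H2C2O4 = 0.6385 / 0.9984 × 100 = 63.95 %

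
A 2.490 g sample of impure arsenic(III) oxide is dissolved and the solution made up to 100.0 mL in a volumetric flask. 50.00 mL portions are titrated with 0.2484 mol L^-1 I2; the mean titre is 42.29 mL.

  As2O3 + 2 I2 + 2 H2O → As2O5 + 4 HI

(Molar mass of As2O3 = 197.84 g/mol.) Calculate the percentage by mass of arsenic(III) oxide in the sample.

83.46 %

n(I2) per titration = 0.04229 × 0.2484 = 0.01050 mol
From the 1:2 ratio, n(As2O3) in each aliquot = 1/2 × 0.01050 = 5.252 × 10^-3 mol
n(As2O3) in the whole flask = 5.252 × 10^-3 × 100.0/50.00 = 0.01050 mol
mass of As2O3 = 0.01050 × 197.84 = 2.078 g
% As2O3 = 2.078 / 2.490 × 100 = 83.46 %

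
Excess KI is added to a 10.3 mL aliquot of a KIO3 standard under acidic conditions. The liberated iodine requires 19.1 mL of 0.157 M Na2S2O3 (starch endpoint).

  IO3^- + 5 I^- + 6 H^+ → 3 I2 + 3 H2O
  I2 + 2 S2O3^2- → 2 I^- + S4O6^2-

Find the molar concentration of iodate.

n(S2O3^2-) = 0.0191 × 0.157 = 3.00 × 10^-3 mol
n(I2) = n(S2O3^2-)/2 = 1.50 × 10^-3 mol
From the 1:3 ratio, n(IO3^-) in the aliquot = 1/3 × 1.50 × 10^-3 = 5.00 × 10^-4 mol
[IO3^-] = 5.00 × 10^-4 / 0.0103 = 0.0485 mol/L

0.0485 M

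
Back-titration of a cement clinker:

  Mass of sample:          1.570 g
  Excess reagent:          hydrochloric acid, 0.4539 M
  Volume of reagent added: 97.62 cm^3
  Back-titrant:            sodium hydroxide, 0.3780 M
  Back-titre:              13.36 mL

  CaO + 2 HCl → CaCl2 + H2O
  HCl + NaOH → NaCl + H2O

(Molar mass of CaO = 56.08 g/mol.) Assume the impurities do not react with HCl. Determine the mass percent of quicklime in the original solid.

70.12 %

n(HCl) added = 0.09762 × 0.4539 = 0.04431 mol
n(NaOH) used in back-titration = 0.01336 × 0.3780 = 5.050 × 10^-3 mol
n(HCl) left over = 5.050 × 10^-3 mol (1:1 ratio)
n(HCl) consumed by analyte = 0.04431 − 5.050 × 10^-3 = 0.03926 mol
From the 1:2 ratio, n(CaO) = 1/2 × 0.03926 = 0.01963 mol
mass of CaO = 0.01963 × 56.08 = 1.101 g
% CaO = 1.101 / 1.570 × 100 = 70.12 %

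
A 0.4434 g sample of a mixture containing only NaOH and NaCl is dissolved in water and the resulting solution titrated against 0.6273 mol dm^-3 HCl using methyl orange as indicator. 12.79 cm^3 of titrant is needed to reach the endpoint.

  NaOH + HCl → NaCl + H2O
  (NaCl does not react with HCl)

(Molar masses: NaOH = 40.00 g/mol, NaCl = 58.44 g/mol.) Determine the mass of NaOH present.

0.3209 g

n(HCl) = 0.01279 × 0.6273 = 8.023 × 10^-3 mol
Let x = n(NaOH), y = n(NaCl).
Titrant: 1x = 8.023 × 10^-3;  mass: 40.00x + 58.44y = 0.4434
Solving, x = 8.023 × 10^-3 mol, y = 2.096 × 10^-3 mol
mass of NaOH = 8.023 × 10^-3 × 40.00 = 0.3209 g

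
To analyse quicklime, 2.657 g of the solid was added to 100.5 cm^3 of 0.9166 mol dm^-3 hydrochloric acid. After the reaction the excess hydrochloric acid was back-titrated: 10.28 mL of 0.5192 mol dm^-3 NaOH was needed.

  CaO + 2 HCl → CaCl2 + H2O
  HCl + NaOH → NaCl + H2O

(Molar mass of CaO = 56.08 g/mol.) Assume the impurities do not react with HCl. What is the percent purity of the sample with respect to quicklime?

91.58 %

n(HCl) added = 0.1005 × 0.9166 = 0.09212 mol
n(NaOH) used in back-titration = 0.01028 × 0.5192 = 5.337 × 10^-3 mol
n(HCl) left over = 5.337 × 10^-3 mol (1:1 ratio)
n(HCl) consumed by analyte = 0.09212 − 5.337 × 10^-3 = 0.08678 mol
From the 1:2 ratio, n(CaO) = 1/2 × 0.08678 = 0.04339 mol
mass of CaO = 0.04339 × 56.08 = 2.433 g
% CaO = 2.433 / 2.657 × 100 = 91.58 %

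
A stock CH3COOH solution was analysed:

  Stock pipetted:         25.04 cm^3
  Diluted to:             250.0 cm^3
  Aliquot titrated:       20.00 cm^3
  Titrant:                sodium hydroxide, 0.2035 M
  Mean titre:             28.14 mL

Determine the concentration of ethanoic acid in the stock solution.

2.859 M

CH3COOH + NaOH → CH3COONa + H2O
n(NaOH) = 0.02814 × 0.2035 = 5.726 × 10^-3 mol
n(CH3COOH) in the aliquot = 5.726 × 10^-3 mol (1:1 ratio)
[CH3COOH]_dilute = 5.726 × 10^-3 / 0.02000 = 0.2863 mol/L
Dilution factor = 250.0 / 25.04 = 9.984
[CH3COOH]_stock = 0.2863 × 9.984 = 2.859 mol/L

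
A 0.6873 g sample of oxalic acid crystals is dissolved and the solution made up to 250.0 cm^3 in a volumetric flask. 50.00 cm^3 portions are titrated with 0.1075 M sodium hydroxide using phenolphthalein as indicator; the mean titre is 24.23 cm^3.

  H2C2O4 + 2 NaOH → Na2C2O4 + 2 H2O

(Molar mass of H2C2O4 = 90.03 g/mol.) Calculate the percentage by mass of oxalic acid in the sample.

n(NaOH) per titration = 0.02423 × 0.1075 = 2.605 × 10^-3 mol
From the 1:2 ratio, n(H2C2O4) in each aliquot = 1/2 × 2.605 × 10^-3 = 1.302 × 10^-3 mol
n(H2C2O4) in the whole flask = 1.302 × 10^-3 × 250.0/50.00 = 6.512 × 10^-3 mol
mass of H2C2O4 = 6.512 × 10^-3 × 90.03 = 0.5863 g
% H2C2O4 = 0.5863 / 0.6873 × 100 = 85.30 %

85.30 %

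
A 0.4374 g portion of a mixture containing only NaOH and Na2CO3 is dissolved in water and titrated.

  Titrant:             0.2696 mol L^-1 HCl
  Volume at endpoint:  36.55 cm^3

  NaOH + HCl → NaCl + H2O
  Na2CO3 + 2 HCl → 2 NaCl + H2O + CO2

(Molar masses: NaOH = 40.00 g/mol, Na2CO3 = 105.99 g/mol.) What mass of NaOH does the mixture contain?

0.2610 g

n(HCl) = 0.03655 × 0.2696 = 9.854 × 10^-3 mol
Let x = n(NaOH), y = n(Na2CO3).
Titrant: 1x + 2y = 9.854 × 10^-3;  mass: 40.00x + 105.99y = 0.4374
Solving, x = 6.526 × 10^-3 mol, y = 1.664 × 10^-3 mol
mass of NaOH = 6.526 × 10^-3 × 40.00 = 0.2610 g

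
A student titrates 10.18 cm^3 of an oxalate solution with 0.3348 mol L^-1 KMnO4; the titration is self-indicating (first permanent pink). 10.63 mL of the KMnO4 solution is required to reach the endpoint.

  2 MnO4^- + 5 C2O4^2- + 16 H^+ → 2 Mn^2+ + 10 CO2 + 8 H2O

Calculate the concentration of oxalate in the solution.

n(KMnO4) = 0.01063 L × 0.3348 mol/L = 3.559 × 10^-3 mol
From the 5:2 mole ratio, n(C2O4^2-) = 5/2 × 3.559 × 10^-3 = 8.897 × 10^-3 mol
[C2O4^2-] = 8.897 × 10^-3 mol / 0.01018 L = 0.8740 mol/L

0.8740 mol/L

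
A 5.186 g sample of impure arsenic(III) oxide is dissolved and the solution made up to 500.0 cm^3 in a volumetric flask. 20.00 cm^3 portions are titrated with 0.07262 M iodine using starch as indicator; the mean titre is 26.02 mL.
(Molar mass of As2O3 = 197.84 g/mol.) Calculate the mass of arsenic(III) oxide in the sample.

4.673 g

As2O3 + 2 I2 + 2 H2O → As2O5 + 4 HI
n(I2) per titration = 0.02602 × 0.07262 = 1.890 × 10^-3 mol
From the 1:2 ratio, n(As2O3) in each aliquot = 1/2 × 1.890 × 10^-3 = 9.448 × 10^-4 mol
n(As2O3) in the whole flask = 9.448 × 10^-4 × 500.0/20.00 = 0.02362 mol
mass of As2O3 = 0.02362 × 197.84 = 4.673 g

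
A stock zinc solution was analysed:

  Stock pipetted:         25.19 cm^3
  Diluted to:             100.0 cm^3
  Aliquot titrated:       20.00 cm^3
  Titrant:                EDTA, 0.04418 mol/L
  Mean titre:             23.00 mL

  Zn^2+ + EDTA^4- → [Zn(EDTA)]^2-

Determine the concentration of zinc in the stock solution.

n(EDTA) = 0.02300 × 0.04418 = 1.016 × 10^-3 mol
n(Zn2+) in the aliquot = 1.016 × 10^-3 mol (1:1 ratio)
[Zn2+]_dilute = 1.016 × 10^-3 / 0.02000 = 0.05081 mol/L
Dilution factor = 100.0 / 25.19 = 3.970
[Zn2+]_stock = 0.05081 × 3.970 = 0.2017 mol/L

0.2017 mol/L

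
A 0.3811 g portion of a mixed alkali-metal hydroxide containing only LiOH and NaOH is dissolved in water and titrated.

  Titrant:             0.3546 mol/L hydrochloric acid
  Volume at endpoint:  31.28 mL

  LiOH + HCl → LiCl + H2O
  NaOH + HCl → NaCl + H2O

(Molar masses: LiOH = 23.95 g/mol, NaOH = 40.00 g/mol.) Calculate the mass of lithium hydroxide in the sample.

0.09338 g

n(HCl) = 0.03128 × 0.3546 = 0.01109 mol
Let x = n(LiOH), y = n(NaOH).
Titrant: 1x + 1y = 0.01109;  mass: 23.95x + 40.00y = 0.3811
Solving, x = 3.899 × 10^-3 mol, y = 7.193 × 10^-3 mol
mass of LiOH = 3.899 × 10^-3 × 23.95 = 0.09338 g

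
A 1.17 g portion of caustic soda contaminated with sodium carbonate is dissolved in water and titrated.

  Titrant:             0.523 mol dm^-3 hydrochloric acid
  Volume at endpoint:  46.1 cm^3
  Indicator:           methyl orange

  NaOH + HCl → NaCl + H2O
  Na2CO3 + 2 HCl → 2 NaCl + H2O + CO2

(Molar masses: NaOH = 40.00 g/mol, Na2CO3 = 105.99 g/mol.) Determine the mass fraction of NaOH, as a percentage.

n(HCl) = 0.0461 × 0.523 = 0.0241 mol
Let x = n(NaOH), y = n(Na2CO3).
Titrant: 1x + 2y = 0.0241;  mass: 40.00x + 105.99y = 1.17
Solving, x = 8.29 × 10^-3 mol, y = 7.91 × 10^-3 mol
mass of NaOH = 8.29 × 10^-3 × 40.00 = 0.332 g
% NaOH = 0.332 / 1.17 × 100 = 28.3 %

28.3 %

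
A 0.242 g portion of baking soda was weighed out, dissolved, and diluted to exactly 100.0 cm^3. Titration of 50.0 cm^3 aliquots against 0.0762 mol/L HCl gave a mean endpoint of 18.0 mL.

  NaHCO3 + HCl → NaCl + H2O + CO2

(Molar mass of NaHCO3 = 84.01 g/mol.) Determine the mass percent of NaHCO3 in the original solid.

n(HCl) per titration = 0.0180 × 0.0762 = 1.37 × 10^-3 mol
n(NaHCO3) in each aliquot = 1.37 × 10^-3 mol (1:1 ratio)
n(NaHCO3) in the whole flask = 1.37 × 10^-3 × 100.0/50.0 = 2.74 × 10^-3 mol
mass of NaHCO3 = 2.74 × 10^-3 × 84.01 = 0.230 g
% NaHCO3 = 0.230 / 0.242 × 100 = 95.2 %

95.2 %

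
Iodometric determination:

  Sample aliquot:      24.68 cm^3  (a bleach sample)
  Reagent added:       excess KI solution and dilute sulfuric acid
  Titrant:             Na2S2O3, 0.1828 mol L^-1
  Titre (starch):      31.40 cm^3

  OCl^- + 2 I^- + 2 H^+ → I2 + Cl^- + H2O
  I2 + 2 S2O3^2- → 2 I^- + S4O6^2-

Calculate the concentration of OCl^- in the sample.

0.1163 mol/L

n(S2O3^2-) = 0.03140 × 0.1828 = 5.740 × 10^-3 mol
n(I2) = n(S2O3^2-)/2 = 2.870 × 10^-3 mol
n(OCl^-) in the aliquot = 2.870 × 10^-3 mol (1:1 ratio)
[OCl^-] = 2.870 × 10^-3 / 0.02468 = 0.1163 mol/L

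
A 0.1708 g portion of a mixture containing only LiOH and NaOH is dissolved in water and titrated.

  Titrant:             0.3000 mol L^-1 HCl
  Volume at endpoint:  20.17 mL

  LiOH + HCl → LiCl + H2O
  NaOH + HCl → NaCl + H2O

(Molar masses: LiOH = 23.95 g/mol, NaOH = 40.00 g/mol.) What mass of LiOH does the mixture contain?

n(HCl) = 0.02017 × 0.3000 = 6.051 × 10^-3 mol
Let x = n(LiOH), y = n(NaOH).
Titrant: 1x + 1y = 6.051 × 10^-3;  mass: 23.95x + 40.00y = 0.1708
Solving, x = 4.439 × 10^-3 mol, y = 1.612 × 10^-3 mol
mass of LiOH = 4.439 × 10^-3 × 23.95 = 0.1063 g

0.1063 g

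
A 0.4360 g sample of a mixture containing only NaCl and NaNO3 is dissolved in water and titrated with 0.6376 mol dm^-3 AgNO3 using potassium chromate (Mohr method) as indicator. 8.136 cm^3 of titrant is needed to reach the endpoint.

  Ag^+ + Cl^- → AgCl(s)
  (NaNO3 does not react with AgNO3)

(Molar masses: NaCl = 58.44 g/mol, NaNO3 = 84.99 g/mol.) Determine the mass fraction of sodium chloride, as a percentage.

69.53 %

n(AgNO3) = 0.008136 × 0.6376 = 5.188 × 10^-3 mol
Let x = n(NaCl), y = n(NaNO3).
Titrant: 1x = 5.188 × 10^-3;  mass: 58.44x + 84.99y = 0.4360
Solving, x = 5.188 × 10^-3 mol, y = 1.563 × 10^-3 mol
mass of NaCl = 5.188 × 10^-3 × 58.44 = 0.3032 g
% NaCl = 0.3032 / 0.4360 × 100 = 69.53 %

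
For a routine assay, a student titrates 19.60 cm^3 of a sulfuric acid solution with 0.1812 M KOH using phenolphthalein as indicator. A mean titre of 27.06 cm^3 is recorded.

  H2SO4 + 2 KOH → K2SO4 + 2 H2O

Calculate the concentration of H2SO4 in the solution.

n(KOH) = 0.02706 L × 0.1812 mol/L = 4.903 × 10^-3 mol
From the 1:2 mole ratio, n(H2SO4) = 1/2 × 4.903 × 10^-3 = 2.452 × 10^-3 mol
[H2SO4] = 2.452 × 10^-3 mol / 0.01960 L = 0.1251 mol/L

0.1251 M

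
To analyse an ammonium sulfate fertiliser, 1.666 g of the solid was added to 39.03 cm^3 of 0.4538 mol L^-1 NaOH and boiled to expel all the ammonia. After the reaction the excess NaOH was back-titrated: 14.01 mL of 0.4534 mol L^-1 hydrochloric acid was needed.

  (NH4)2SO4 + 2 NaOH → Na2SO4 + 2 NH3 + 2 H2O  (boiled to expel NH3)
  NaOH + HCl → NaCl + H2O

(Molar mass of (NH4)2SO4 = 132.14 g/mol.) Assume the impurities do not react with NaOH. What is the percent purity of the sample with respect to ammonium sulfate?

n(NaOH) added = 0.03903 × 0.4538 = 0.01771 mol
n(HCl) used in back-titration = 0.01401 × 0.4534 = 6.352 × 10^-3 mol
n(NaOH) left over = 6.352 × 10^-3 mol (1:1 ratio)
n(NaOH) consumed by analyte = 0.01771 − 6.352 × 10^-3 = 0.01136 mol
From the 1:2 ratio, n((NH4)2SO4) = 1/2 × 0.01136 = 5.680 × 10^-3 mol
mass of (NH4)2SO4 = 5.680 × 10^-3 × 132.14 = 0.7505 g
% (NH4)2SO4 = 0.7505 / 1.666 × 100 = 45.05 %

45.05 %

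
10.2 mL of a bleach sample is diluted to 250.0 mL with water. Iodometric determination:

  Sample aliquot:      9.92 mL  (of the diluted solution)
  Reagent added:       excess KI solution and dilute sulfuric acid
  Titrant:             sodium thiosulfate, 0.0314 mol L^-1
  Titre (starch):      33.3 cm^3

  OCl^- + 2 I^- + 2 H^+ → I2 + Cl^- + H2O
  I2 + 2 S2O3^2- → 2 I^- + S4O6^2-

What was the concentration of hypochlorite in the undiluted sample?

1.29 mol/L

n(S2O3^2-) = 0.0333 × 0.0314 = 1.05 × 10^-3 mol
n(I2) = n(S2O3^2-)/2 = 5.23 × 10^-4 mol
n(OCl^-) in the aliquot = 5.23 × 10^-4 mol (1:1 ratio)
[OCl^-]_dilute = 5.23 × 10^-4 / 0.00992 = 0.0527 mol/L
[OCl^-]_original = 0.0527 × 250.0/10.2 = 1.29 mol/L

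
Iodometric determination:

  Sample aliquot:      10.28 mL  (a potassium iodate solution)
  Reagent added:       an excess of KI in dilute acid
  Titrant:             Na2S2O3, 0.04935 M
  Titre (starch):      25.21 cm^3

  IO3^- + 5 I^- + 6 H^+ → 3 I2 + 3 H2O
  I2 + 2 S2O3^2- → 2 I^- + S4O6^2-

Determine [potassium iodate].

n(S2O3^2-) = 0.02521 × 0.04935 = 1.244 × 10^-3 mol
n(I2) = n(S2O3^2-)/2 = 6.221 × 10^-4 mol
From the 1:3 ratio, n(IO3^-) in the aliquot = 1/3 × 6.221 × 10^-4 = 2.074 × 10^-4 mol
[IO3^-] = 2.074 × 10^-4 / 0.01028 = 0.02017 mol/L

0.02017 M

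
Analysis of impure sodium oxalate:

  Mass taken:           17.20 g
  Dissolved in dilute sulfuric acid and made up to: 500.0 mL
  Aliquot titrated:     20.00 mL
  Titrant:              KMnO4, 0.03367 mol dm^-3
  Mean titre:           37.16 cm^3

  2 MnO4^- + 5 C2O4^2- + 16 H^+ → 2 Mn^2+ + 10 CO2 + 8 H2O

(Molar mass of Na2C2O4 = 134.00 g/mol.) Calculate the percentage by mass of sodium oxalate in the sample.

n(KMnO4) per titration = 0.03716 × 0.03367 = 1.251 × 10^-3 mol
From the 5:2 ratio, n(Na2C2O4) in each aliquot = 5/2 × 1.251 × 10^-3 = 3.128 × 10^-3 mol
n(Na2C2O4) in the whole flask = 3.128 × 10^-3 × 500.0/20.00 = 0.07820 mol
mass of Na2C2O4 = 0.07820 × 134.00 = 10.48 g
% Na2C2O4 = 10.48 / 17.20 × 100 = 60.92 %

60.92 %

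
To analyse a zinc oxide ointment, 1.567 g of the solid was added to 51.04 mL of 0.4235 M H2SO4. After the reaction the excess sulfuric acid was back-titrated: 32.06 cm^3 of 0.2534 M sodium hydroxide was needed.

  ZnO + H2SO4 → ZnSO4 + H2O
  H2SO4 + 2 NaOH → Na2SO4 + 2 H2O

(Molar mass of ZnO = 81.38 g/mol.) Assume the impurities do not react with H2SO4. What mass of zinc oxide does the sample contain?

n(H2SO4) added = 0.05104 × 0.4235 = 0.02162 mol
n(NaOH) used in back-titration = 0.03206 × 0.2534 = 8.124 × 10^-3 mol
From the 1:2 ratio, n(H2SO4) left over = 1/2 × 8.124 × 10^-3 = 4.062 × 10^-3 mol
n(H2SO4) consumed by analyte = 0.02162 − 4.062 × 10^-3 = 0.01755 mol
n(ZnO) = 0.01755 mol (1:1 ratio)
mass of ZnO = 0.01755 × 81.38 = 1.428 g

1.428 g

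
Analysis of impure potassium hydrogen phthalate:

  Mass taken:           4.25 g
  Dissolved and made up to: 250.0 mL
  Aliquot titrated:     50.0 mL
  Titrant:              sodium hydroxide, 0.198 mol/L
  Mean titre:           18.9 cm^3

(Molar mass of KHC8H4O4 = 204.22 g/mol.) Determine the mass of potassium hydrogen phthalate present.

3.82 g

KHC8H4O4 + NaOH → KNaC8H4O4 + H2O
n(NaOH) per titration = 0.0189 × 0.198 = 3.74 × 10^-3 mol
n(KHC8H4O4) in each aliquot = 3.74 × 10^-3 mol (1:1 ratio)
n(KHC8H4O4) in the whole flask = 3.74 × 10^-3 × 250.0/50.0 = 0.0187 mol
mass of KHC8H4O4 = 0.0187 × 204.22 = 3.82 g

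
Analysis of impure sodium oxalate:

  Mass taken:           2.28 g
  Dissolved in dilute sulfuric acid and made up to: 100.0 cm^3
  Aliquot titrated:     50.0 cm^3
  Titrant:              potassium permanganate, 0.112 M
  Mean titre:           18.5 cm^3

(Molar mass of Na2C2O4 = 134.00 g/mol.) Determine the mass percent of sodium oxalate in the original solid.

60.9 %

2 MnO4^- + 5 C2O4^2- + 16 H^+ → 2 Mn^2+ + 10 CO2 + 8 H2O
n(KMnO4) per titration = 0.0185 × 0.112 = 2.07 × 10^-3 mol
From the 5:2 ratio, n(Na2C2O4) in each aliquot = 5/2 × 2.07 × 10^-3 = 5.18 × 10^-3 mol
n(Na2C2O4) in the whole flask = 5.18 × 10^-3 × 100.0/50.0 = 0.0104 mol
mass of Na2C2O4 = 0.0104 × 134.00 = 1.39 g
% Na2C2O4 = 1.39 / 2.28 × 100 = 60.9 %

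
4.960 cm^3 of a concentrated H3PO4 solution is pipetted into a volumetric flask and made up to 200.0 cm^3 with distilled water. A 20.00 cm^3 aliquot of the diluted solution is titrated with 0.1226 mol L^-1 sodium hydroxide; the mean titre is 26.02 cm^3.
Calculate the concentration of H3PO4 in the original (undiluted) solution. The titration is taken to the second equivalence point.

H3PO4 + 2 NaOH → Na2HPO4 + 2 H2O
n(NaOH) = 0.02602 × 0.1226 = 3.190 × 10^-3 mol
From the 1:2 ratio, n(H3PO4) in the aliquot = 1/2 × 3.190 × 10^-3 = 1.595 × 10^-3 mol
[H3PO4]_dilute = 1.595 × 10^-3 / 0.02000 = 0.07975 mol/L
Dilution factor = 200.0 / 4.960 = 40.32
[H3PO4]_stock = 0.07975 × 40.32 = 3.216 mol/L

3.216 mol/L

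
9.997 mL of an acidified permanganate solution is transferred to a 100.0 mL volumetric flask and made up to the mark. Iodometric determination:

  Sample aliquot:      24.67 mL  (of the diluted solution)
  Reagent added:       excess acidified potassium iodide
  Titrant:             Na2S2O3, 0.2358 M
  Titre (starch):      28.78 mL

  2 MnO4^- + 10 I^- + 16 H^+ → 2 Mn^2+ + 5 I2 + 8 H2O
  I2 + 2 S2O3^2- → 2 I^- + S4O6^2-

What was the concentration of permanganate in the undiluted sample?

n(S2O3^2-) = 0.02878 × 0.2358 = 6.786 × 10^-3 mol
n(I2) = n(S2O3^2-)/2 = 3.393 × 10^-3 mol
From the 2:5 ratio, n(MnO4^-) in the aliquot = 2/5 × 3.393 × 10^-3 = 1.357 × 10^-3 mol
[MnO4^-]_dilute = 1.357 × 10^-3 / 0.02467 = 0.05502 mol/L
[MnO4^-]_original = 0.05502 × 100.0/9.997 = 0.5503 mol/L

0.5503 M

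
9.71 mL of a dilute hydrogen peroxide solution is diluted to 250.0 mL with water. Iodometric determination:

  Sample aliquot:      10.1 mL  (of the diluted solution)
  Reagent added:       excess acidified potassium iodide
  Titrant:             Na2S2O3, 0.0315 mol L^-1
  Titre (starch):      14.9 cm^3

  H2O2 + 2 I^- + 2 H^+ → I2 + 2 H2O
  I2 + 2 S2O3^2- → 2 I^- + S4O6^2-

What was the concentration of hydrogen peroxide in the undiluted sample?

0.598 mol/L

n(S2O3^2-) = 0.0149 × 0.0315 = 4.69 × 10^-4 mol
n(I2) = n(S2O3^2-)/2 = 2.35 × 10^-4 mol
n(H2O2) in the aliquot = 2.35 × 10^-4 mol (1:1 ratio)
[H2O2]_dilute = 2.35 × 10^-4 / 0.0101 = 0.0232 mol/L
[H2O2]_original = 0.0232 × 250.0/9.71 = 0.598 mol/L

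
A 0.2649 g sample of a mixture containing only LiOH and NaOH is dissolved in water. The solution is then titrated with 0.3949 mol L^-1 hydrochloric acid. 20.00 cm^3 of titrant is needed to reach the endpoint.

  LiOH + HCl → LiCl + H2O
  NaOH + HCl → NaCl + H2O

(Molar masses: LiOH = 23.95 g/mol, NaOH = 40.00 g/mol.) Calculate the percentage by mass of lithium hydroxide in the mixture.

n(HCl) = 0.02000 × 0.3949 = 7.898 × 10^-3 mol
Let x = n(LiOH), y = n(NaOH).
Titrant: 1x + 1y = 7.898 × 10^-3;  mass: 23.95x + 40.00y = 0.2649
Solving, x = 3.179 × 10^-3 mol, y = 4.719 × 10^-3 mol
mass of LiOH = 3.179 × 10^-3 × 23.95 = 0.07613 g
% LiOH = 0.07613 / 0.2649 × 100 = 28.74 %

28.74 %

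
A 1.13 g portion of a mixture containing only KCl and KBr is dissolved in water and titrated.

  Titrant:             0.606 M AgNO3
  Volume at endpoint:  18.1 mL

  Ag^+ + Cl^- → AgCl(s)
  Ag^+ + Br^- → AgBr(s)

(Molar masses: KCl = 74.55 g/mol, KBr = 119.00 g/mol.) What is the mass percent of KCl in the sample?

n(AgNO3) = 0.0181 × 0.606 = 0.0110 mol
Let x = n(KCl), y = n(KBr).
Titrant: 1x + 1y = 0.0110;  mass: 74.55x + 119.00y = 1.13
Solving, x = 3.94 × 10^-3 mol, y = 7.03 × 10^-3 mol
mass of KCl = 3.94 × 10^-3 × 74.55 = 0.294 g
% KCl = 0.294 / 1.13 × 100 = 26.0 %

26.0 %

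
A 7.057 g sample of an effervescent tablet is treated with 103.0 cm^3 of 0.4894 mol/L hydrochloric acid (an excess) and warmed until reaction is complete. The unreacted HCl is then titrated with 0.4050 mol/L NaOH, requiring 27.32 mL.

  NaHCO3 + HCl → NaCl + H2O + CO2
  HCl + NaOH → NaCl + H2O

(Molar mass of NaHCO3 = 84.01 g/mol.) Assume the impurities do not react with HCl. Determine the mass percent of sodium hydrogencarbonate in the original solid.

46.84 %

n(HCl) added = 0.1030 × 0.4894 = 0.05041 mol
n(NaOH) used in back-titration = 0.02732 × 0.4050 = 0.01106 mol
n(HCl) left over = 0.01106 mol (1:1 ratio)
n(HCl) consumed by analyte = 0.05041 − 0.01106 = 0.03934 mol
n(NaHCO3) = 0.03934 mol (1:1 ratio)
mass of NaHCO3 = 0.03934 × 84.01 = 3.305 g
% NaHCO3 = 3.305 / 7.057 × 100 = 46.84 %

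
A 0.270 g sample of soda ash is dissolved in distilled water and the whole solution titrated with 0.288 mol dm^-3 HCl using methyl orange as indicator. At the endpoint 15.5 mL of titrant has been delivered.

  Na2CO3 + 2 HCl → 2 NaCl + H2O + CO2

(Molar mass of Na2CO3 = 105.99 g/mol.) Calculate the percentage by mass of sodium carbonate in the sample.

n(HCl) = 0.0155 L × 0.288 mol/L = 4.46 × 10^-3 mol
From the 1:2 ratio, n(Na2CO3) = 1/2 × 4.46 × 10^-3 = 2.23 × 10^-3 mol
mass of Na2CO3 = 2.23 × 10^-3 × 105.99 g/mol = 0.237 g
% Na2CO3 = 0.237 / 0.270 × 100 = 87.6 %

87.6 %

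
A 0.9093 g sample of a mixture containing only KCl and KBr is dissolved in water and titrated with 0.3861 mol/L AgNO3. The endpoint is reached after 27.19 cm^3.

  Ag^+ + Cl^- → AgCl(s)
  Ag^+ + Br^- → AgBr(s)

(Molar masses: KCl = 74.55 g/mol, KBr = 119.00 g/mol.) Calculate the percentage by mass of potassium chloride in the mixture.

62.71 %

n(AgNO3) = 0.02719 × 0.3861 = 0.01050 mol
Let x = n(KCl), y = n(KBr).
Titrant: 1x + 1y = 0.01050;  mass: 74.55x + 119.00y = 0.9093
Solving, x = 7.648 × 10^-3 mol, y = 2.850 × 10^-3 mol
mass of KCl = 7.648 × 10^-3 × 74.55 = 0.5702 g
% KCl = 0.5702 / 0.9093 × 100 = 62.71 %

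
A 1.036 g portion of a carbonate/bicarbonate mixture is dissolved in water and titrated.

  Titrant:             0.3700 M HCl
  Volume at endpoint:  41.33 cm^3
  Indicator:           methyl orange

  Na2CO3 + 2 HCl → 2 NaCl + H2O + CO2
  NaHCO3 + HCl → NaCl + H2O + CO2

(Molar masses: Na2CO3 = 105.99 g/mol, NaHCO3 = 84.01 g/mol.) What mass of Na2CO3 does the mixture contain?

n(HCl) = 0.04133 × 0.3700 = 0.01529 mol
Let x = n(Na2CO3), y = n(NaHCO3).
Titrant: 2x + 1y = 0.01529;  mass: 105.99x + 84.01y = 1.036
Solving, x = 4.009 × 10^-3 mol, y = 7.274 × 10^-3 mol
mass of Na2CO3 = 4.009 × 10^-3 × 105.99 = 0.4249 g

0.4249 g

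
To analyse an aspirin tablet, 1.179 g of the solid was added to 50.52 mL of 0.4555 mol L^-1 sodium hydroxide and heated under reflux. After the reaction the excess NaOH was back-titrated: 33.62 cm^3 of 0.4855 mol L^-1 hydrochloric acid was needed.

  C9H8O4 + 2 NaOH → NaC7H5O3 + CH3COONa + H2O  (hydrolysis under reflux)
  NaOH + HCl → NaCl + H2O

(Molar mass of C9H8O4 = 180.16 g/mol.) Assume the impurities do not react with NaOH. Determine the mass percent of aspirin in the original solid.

51.11 %

n(NaOH) added = 0.05052 × 0.4555 = 0.02301 mol
n(HCl) used in back-titration = 0.03362 × 0.4855 = 0.01632 mol
n(NaOH) left over = 0.01632 mol (1:1 ratio)
n(NaOH) consumed by analyte = 0.02301 − 0.01632 = 6.689 × 10^-3 mol
From the 1:2 ratio, n(C9H8O4) = 1/2 × 6.689 × 10^-3 = 3.345 × 10^-3 mol
mass of C9H8O4 = 3.345 × 10^-3 × 180.16 = 0.6026 g
% C9H8O4 = 0.6026 / 1.179 × 100 = 51.11 %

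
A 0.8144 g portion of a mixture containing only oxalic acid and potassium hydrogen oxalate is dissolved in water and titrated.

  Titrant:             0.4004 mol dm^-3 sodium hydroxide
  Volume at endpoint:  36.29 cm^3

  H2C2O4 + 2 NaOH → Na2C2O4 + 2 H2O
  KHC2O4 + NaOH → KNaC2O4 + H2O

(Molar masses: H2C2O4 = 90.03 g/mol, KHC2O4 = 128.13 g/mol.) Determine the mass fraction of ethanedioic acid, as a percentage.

n(NaOH) = 0.03629 × 0.4004 = 0.01453 mol
Let x = n(H2C2O4), y = n(KHC2O4).
Titrant: 2x + 1y = 0.01453;  mass: 90.03x + 128.13y = 0.8144
Solving, x = 6.301 × 10^-3 mol, y = 1.929 × 10^-3 mol
mass of H2C2O4 = 6.301 × 10^-3 × 90.03 = 0.5673 g
% H2C2O4 = 0.5673 / 0.8144 × 100 = 69.65 %

69.65 %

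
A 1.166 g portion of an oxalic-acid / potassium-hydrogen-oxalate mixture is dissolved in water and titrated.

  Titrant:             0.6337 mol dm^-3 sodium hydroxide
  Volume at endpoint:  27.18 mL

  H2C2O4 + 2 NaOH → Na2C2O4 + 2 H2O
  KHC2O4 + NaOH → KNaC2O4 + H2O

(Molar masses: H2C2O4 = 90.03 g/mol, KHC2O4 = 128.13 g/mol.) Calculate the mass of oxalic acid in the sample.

0.5638 g

n(NaOH) = 0.02718 × 0.6337 = 0.01722 mol
Let x = n(H2C2O4), y = n(KHC2O4).
Titrant: 2x + 1y = 0.01722;  mass: 90.03x + 128.13y = 1.166
Solving, x = 6.262 × 10^-3 mol, y = 4.700 × 10^-3 mol
mass of H2C2O4 = 6.262 × 10^-3 × 90.03 = 0.5638 g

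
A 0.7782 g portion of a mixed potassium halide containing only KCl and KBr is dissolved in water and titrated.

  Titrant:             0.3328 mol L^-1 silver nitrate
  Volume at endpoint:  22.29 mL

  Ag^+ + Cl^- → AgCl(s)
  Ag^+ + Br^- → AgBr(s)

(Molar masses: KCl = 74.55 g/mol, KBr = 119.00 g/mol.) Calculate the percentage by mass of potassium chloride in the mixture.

n(AgNO3) = 0.02229 × 0.3328 = 7.418 × 10^-3 mol
Let x = n(KCl), y = n(KBr).
Titrant: 1x + 1y = 7.418 × 10^-3;  mass: 74.55x + 119.00y = 0.7782
Solving, x = 2.352 × 10^-3 mol, y = 5.066 × 10^-3 mol
mass of KCl = 2.352 × 10^-3 × 74.55 = 0.1754 g
% KCl = 0.1754 / 0.7782 × 100 = 22.53 %

22.53 %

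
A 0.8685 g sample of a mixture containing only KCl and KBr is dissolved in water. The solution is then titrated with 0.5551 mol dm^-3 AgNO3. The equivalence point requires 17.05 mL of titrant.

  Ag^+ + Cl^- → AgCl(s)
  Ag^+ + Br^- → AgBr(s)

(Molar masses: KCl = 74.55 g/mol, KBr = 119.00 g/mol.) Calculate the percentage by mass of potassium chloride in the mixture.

n(AgNO3) = 0.01705 × 0.5551 = 9.464 × 10^-3 mol
Let x = n(KCl), y = n(KBr).
Titrant: 1x + 1y = 9.464 × 10^-3;  mass: 74.55x + 119.00y = 0.8685
Solving, x = 5.799 × 10^-3 mol, y = 3.665 × 10^-3 mol
mass of KCl = 5.799 × 10^-3 × 74.55 = 0.4323 g
% KCl = 0.4323 / 0.8685 × 100 = 49.78 %

49.78 %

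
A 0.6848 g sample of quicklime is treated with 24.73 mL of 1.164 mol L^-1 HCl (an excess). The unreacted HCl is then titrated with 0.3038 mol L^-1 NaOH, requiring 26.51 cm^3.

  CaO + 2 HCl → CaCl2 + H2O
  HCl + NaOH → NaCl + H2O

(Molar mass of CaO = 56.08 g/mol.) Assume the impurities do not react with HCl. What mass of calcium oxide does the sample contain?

0.5813 g

n(HCl) added = 0.02473 × 1.164 = 0.02879 mol
n(NaOH) used in back-titration = 0.02651 × 0.3038 = 8.054 × 10^-3 mol
n(HCl) left over = 8.054 × 10^-3 mol (1:1 ratio)
n(HCl) consumed by analyte = 0.02879 − 8.054 × 10^-3 = 0.02073 mol
From the 1:2 ratio, n(CaO) = 1/2 × 0.02073 = 0.01037 mol
mass of CaO = 0.01037 × 56.08 = 0.5813 g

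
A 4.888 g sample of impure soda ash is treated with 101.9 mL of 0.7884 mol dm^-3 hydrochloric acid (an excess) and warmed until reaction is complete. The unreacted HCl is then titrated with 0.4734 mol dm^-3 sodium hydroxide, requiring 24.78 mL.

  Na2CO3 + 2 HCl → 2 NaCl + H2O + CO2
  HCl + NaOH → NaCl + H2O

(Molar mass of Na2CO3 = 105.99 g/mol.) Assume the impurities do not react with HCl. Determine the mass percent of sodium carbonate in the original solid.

74.38 %

n(HCl) added = 0.1019 × 0.7884 = 0.08034 mol
n(NaOH) used in back-titration = 0.02478 × 0.4734 = 0.01173 mol
n(HCl) left over = 0.01173 mol (1:1 ratio)
n(HCl) consumed by analyte = 0.08034 − 0.01173 = 0.06861 mol
From the 1:2 ratio, n(Na2CO3) = 1/2 × 0.06861 = 0.03430 mol
mass of Na2CO3 = 0.03430 × 105.99 = 3.636 g
% Na2CO3 = 3.636 / 4.888 × 100 = 74.38 %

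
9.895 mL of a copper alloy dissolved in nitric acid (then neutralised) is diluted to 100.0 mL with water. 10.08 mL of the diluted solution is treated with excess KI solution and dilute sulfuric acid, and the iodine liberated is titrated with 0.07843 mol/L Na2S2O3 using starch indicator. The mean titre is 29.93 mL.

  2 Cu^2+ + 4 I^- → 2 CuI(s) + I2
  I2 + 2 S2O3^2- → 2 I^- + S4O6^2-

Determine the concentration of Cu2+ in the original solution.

2.353 mol/L

n(S2O3^2-) = 0.02993 × 0.07843 = 2.347 × 10^-3 mol
n(I2) = n(S2O3^2-)/2 = 1.174 × 10^-3 mol
From the 2:1 ratio, n(Cu2+) in the aliquot = 2/1 × 1.174 × 10^-3 = 2.347 × 10^-3 mol
[Cu2+]_dilute = 2.347 × 10^-3 / 0.01008 = 0.2329 mol/L
[Cu2+]_original = 0.2329 × 100.0/9.895 = 2.353 mol/L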